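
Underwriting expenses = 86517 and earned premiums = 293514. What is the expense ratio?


Expense ratio = expenses / premiums
= 86517 / 293514
= 0.2948


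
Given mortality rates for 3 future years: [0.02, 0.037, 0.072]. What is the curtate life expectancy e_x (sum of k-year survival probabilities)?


e_x = sum_{k=1}^{n} k_p_x
k_p_x values:
  1_p_x = 0.98
  2_p_x = 0.94374
  3_p_x = 0.875791
e_x = 2.7995


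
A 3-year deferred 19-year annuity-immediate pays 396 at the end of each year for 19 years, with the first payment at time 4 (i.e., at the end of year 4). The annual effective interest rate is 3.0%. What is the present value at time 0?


PV at time 3 of the 19-year annuity-immediate:
a_n = 396 * (1-(1+0.03)^(-19))/0.03 = 5672.2244
Discount back 3 years to time 0:
PV = 5672.2244 * (1+0.03)^(-3)
= 5672.2244 * 0.915142
= 5190.8889


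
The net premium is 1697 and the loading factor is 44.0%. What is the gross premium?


Gross = net * (1 + loading)
= 1697 * (1 + 0.44)
= 1697 * 1.44
= 2443.68


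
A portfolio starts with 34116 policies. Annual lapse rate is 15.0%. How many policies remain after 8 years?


remaining = initial * (1 - lapse)^years
= 34116 * (1 - 0.15)^8
= 34116 * 0.272491
= 9296.2868


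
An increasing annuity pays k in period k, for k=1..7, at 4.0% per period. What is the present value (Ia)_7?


(Ia)_n = sum_{k=1}^{n} k * v^k, v = 1/(1+i)
v = 0.961538
Sum computed term by term:
(Ia)_7 = 23.0678


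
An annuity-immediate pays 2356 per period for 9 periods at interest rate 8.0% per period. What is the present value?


PV = PMT * (1 - (1+i)^(-n)) / i
= 2356 * (1 - (1+0.08)^(-9)) / 0.08
= 2356 * (1 - 0.500249) / 0.08
= 2356 * 6.246888
= 14717.6679


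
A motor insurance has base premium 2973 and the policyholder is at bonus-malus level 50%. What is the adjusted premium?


adjusted = base * BM_level / 100
= 2973 * 50 / 100
= 2973 * 0.5
= 1486.5


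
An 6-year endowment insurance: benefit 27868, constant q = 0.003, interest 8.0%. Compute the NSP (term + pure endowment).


Term component = 383.8619
Pure endowment = 6_p_x * v^6 * benefit = 0.982134 * 0.63017 * 27868 = 17247.8203
NSP = 17631.6822


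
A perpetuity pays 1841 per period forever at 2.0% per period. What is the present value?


PV = PMT / i
= 1841 / 0.02
= 92050.0


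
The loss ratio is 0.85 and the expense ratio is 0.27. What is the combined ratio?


Combined ratio = loss ratio + expense ratio
= 0.85 + 0.27
= 1.12


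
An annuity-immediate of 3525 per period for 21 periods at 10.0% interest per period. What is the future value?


FV = PMT * ((1+i)^n - 1) / i
= 3525 * ((1.1)^21 - 1) / 0.1
= 3525 * (7.40025 - 1) / 0.1
= 225608.8105


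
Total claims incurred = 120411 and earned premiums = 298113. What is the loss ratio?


Loss ratio = claims / premiums
= 120411 / 298113
= 0.4039


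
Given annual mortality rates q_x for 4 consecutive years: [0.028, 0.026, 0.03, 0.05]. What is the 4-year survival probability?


p_k = 1 - q_k for each year
Survival = product of (1 - q_k)
= 0.972 * 0.974 * 0.97 * 0.95
= 0.8724


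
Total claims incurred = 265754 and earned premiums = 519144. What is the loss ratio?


Loss ratio = claims / premiums
= 265754 / 519144
= 0.5119


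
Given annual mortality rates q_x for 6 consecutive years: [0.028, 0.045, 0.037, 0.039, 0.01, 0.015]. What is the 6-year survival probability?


p_k = 1 - q_k for each year
Survival = product of (1 - q_k)
= 0.972 * 0.955 * 0.963 * 0.961 * 0.99 * 0.985
= 0.8377


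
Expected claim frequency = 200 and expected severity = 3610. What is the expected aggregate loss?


E[S] = E[N] * E[X]
= 200 * 3610
= 722000


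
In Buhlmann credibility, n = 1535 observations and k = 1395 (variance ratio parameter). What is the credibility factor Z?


Z = n / (n + k)
= 1535 / (1535 + 1395)
= 1535 / 2930
= 0.5239


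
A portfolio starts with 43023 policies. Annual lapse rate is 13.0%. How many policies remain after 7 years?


remaining = initial * (1 - lapse)^years
= 43023 * (1 - 0.13)^7
= 43023 * 0.377255
= 16230.633


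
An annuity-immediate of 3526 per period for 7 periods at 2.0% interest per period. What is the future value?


FV = PMT * ((1+i)^n - 1) / i
= 3526 * ((1.02)^7 - 1) / 0.02
= 3526 * (1.148686 - 1) / 0.02
= 26213.2832


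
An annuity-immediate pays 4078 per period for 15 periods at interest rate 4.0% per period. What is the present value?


PV = PMT * (1 - (1+i)^(-n)) / i
= 4078 * (1 - (1+0.04)^(-15)) / 0.04
= 4078 * (1 - 0.555265) / 0.04
= 4078 * 11.118387
= 45340.7839


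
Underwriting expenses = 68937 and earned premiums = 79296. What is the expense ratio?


Expense ratio = expenses / premiums
= 68937 / 79296
= 0.8694


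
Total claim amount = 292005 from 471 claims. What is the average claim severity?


severity = total / number
= 292005 / 471
= 619.9682


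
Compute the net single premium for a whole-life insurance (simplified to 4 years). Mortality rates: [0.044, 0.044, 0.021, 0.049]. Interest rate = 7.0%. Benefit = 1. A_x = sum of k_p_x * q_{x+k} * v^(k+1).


v = 0.934579
Year 0: k_p_x=1.0, q=0.044, term=0.041121
Year 1: k_p_x=0.956, q=0.044, term=0.03674
Year 2: k_p_x=0.913936, q=0.021, term=0.015667
Year 3: k_p_x=0.894743, q=0.049, term=0.033447
A_x = 0.127


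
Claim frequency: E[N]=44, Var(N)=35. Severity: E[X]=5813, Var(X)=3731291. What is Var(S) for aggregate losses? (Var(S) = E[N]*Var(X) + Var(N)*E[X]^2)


Var(S) = E[N]*Var(X) + Var(N)*E[X]^2
= 44*3731291 + 35*5813^2
= 164176804 + 1182683915
= 1.3469e+09


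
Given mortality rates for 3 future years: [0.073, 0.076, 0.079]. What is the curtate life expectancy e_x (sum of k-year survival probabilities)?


e_x = sum_{k=1}^{n} k_p_x
k_p_x values:
  1_p_x = 0.927
  2_p_x = 0.856548
  3_p_x = 0.788881
e_x = 2.5724


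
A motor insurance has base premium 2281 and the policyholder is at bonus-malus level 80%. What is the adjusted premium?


adjusted = base * BM_level / 100
= 2281 * 80 / 100
= 2281 * 0.8
= 1824.8


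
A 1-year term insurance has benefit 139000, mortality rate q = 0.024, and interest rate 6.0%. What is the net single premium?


NSP = benefit * q * v
v = 1/(1+i) = 0.943396
NSP = 139000 * 0.024 * 0.943396
= 3147.1698


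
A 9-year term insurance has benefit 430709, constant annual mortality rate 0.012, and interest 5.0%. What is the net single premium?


NSP = benefit * sum_{k=0}^{n-1} k_p_x * q * v^(k+1)
With constant q=0.012, v=0.952381
Sum = 0.081631
NSP = 430709 * 0.081631
= 35159.1171


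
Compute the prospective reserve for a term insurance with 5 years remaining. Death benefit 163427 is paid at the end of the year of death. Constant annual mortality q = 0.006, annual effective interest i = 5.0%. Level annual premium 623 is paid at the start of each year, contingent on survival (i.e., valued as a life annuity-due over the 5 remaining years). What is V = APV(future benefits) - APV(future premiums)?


v = 1/(1+i) = 0.952381
APV(future benefits) per unit = sum_{k=0}^{4} k_p_x * q * v^(k+1) = 0.025682
APV(future benefits) = 163427 * 0.025682 = 4197.1422
Life annuity-due factor ä_{x:5} = sum_{k=0}^{4} k_p_x * v^k = 4.494361
APV(future premiums) = 623 * 4.494361 = 2799.9867
V = 4197.1422 - 2799.9867
= 1397.1555


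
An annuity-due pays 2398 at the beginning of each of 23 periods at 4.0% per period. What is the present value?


PV_due = PMT * (1-(1+i)^(-n))/i * (1+i)
PV_immediate = 35626.7063
PV_due = 35626.7063 * 1.04
= 37051.7746


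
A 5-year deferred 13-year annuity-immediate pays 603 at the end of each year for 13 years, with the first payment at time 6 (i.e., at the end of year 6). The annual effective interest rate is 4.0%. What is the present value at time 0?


PV at time 5 of the 13-year annuity-immediate:
a_n = 603 * (1-(1+0.04)^(-13))/0.04 = 6021.3457
Discount back 5 years to time 0:
PV = 6021.3457 * (1+0.04)^(-5)
= 6021.3457 * 0.821927
= 4949.1072


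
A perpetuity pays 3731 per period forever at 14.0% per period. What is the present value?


PV = PMT / i
= 3731 / 0.14
= 26650.0


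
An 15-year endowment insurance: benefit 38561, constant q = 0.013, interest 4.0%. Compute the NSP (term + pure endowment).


Term component = 5142.4426
Pure endowment = 15_p_x * v^15 * benefit = 0.821783 * 0.555265 * 38561 = 17595.657
NSP = 22738.0997


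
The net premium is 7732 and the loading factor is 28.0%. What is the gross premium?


Gross = net * (1 + loading)
= 7732 * (1 + 0.28)
= 7732 * 1.28
= 9896.96


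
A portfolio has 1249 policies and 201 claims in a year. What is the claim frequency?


frequency = claims / policies
= 201 / 1249
= 0.1609


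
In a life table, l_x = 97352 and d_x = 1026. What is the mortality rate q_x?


q_x = d_x / l_x
= 1026 / 97352
= 0.0105


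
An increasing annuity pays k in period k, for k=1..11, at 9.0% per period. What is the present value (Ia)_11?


(Ia)_n = sum_{k=1}^{n} k * v^k, v = 1/(1+i)
v = 0.917431
Sum computed term by term:
(Ia)_11 = 35.0533


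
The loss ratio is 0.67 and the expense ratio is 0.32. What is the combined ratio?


Combined ratio = loss ratio + expense ratio
= 0.67 + 0.32
= 0.99


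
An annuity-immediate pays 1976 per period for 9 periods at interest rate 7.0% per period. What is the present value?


PV = PMT * (1 - (1+i)^(-n)) / i
= 1976 * (1 - (1+0.07)^(-9)) / 0.07
= 1976 * (1 - 0.543934) / 0.07
= 1976 * 6.515232
= 12874.0989


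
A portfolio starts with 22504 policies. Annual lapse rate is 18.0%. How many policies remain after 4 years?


remaining = initial * (1 - lapse)^years
= 22504 * (1 - 0.18)^4
= 22504 * 0.452122
= 10174.5481


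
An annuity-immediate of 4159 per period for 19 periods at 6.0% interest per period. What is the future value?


FV = PMT * ((1+i)^n - 1) / i
= 4159 * ((1.06)^19 - 1) / 0.06
= 4159 * (3.0256 - 1) / 0.06
= 140407.8055


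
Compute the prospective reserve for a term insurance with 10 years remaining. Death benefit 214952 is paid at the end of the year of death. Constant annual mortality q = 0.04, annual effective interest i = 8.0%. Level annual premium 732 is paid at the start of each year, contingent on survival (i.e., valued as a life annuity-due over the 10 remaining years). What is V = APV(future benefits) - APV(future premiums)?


v = 1/(1+i) = 0.925926
APV(future benefits) per unit = sum_{k=0}^{9} k_p_x * q * v^(k+1) = 0.230685
APV(future benefits) = 214952 * 0.230685 = 49586.1199
Life annuity-due factor ä_{x:10} = sum_{k=0}^{9} k_p_x * v^k = 6.228485
APV(future premiums) = 732 * 6.228485 = 4559.2508
V = 49586.1199 - 4559.2508
= 45026.8691


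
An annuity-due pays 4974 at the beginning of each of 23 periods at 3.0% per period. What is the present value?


PV_due = PMT * (1-(1+i)^(-n))/i * (1+i)
PV_immediate = 81790.5081
PV_due = 81790.5081 * 1.03
= 84244.2234


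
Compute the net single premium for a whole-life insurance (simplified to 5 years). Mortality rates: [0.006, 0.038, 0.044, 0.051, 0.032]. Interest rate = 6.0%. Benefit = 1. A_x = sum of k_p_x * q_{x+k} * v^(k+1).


v = 0.943396
Year 0: k_p_x=1.0, q=0.006, term=0.00566
Year 1: k_p_x=0.994, q=0.038, term=0.033617
Year 2: k_p_x=0.956228, q=0.044, term=0.035326
Year 3: k_p_x=0.914154, q=0.051, term=0.036929
Year 4: k_p_x=0.867532, q=0.032, term=0.020745
A_x = 0.1323


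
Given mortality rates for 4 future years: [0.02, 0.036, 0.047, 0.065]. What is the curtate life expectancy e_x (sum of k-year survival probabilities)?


e_x = sum_{k=1}^{n} k_p_x
k_p_x values:
  1_p_x = 0.98
  2_p_x = 0.94472
  3_p_x = 0.900318
  4_p_x = 0.841797
e_x = 3.6668


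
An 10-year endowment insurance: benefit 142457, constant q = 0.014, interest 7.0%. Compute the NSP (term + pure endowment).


Term component = 13260.3564
Pure endowment = 10_p_x * v^10 * benefit = 0.868499 * 0.508349 * 142457 = 62894.8618
NSP = 76155.2181


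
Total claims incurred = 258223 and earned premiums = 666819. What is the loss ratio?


Loss ratio = claims / premiums
= 258223 / 666819
= 0.3872


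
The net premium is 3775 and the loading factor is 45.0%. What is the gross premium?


Gross = net * (1 + loading)
= 3775 * (1 + 0.45)
= 3775 * 1.45
= 5473.75


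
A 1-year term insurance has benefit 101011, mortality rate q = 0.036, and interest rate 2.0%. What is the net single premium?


NSP = benefit * q * v
v = 1/(1+i) = 0.980392
NSP = 101011 * 0.036 * 0.980392
= 3565.0941


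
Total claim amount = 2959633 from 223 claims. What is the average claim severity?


severity = total / number
= 2959633 / 223
= 13271.8969


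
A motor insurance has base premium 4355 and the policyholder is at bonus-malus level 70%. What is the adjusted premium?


adjusted = base * BM_level / 100
= 4355 * 70 / 100
= 4355 * 0.7
= 3048.5


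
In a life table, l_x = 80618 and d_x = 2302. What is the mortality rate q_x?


q_x = d_x / l_x
= 2302 / 80618
= 0.0286


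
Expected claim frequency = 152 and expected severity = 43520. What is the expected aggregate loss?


E[S] = E[N] * E[X]
= 152 * 43520
= 6.6150e+06


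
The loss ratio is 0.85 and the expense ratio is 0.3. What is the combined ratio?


Combined ratio = loss ratio + expense ratio
= 0.85 + 0.3
= 1.15


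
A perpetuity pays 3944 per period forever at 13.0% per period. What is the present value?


PV = PMT / i
= 3944 / 0.13
= 30338.4615


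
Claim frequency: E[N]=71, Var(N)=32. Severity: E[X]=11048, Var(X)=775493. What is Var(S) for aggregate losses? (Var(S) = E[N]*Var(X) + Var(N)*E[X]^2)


Var(S) = E[N]*Var(X) + Var(N)*E[X]^2
= 71*775493 + 32*11048^2
= 55060003 + 3905865728
= 3.9609e+09


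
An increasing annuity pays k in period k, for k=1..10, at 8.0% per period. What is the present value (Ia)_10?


(Ia)_n = sum_{k=1}^{n} k * v^k, v = 1/(1+i)
v = 0.925926
Sum computed term by term:
(Ia)_10 = 32.6869


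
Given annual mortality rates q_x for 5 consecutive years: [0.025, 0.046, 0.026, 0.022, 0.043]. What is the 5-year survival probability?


p_k = 1 - q_k for each year
Survival = product of (1 - q_k)
= 0.975 * 0.954 * 0.974 * 0.978 * 0.957
= 0.8479


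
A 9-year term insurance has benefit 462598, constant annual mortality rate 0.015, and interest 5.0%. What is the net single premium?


NSP = benefit * sum_{k=0}^{n-1} k_p_x * q * v^(k+1)
With constant q=0.015, v=0.952381
Sum = 0.100932
NSP = 462598 * 0.100932
= 46690.7973


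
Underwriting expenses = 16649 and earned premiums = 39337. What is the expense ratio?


Expense ratio = expenses / premiums
= 16649 / 39337
= 0.4232


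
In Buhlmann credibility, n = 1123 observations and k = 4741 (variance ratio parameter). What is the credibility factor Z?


Z = n / (n + k)
= 1123 / (1123 + 4741)
= 1123 / 5864
= 0.1915


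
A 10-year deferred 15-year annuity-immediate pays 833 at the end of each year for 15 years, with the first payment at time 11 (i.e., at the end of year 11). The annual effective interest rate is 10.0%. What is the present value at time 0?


PV at time 10 of the 15-year annuity-immediate:
a_n = 833 * (1-(1+0.1)^(-15))/0.1 = 6335.8642
Discount back 10 years to time 0:
PV = 6335.8642 * (1+0.1)^(-10)
= 6335.8642 * 0.385543
= 2442.7499


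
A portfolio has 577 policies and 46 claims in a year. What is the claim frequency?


frequency = claims / policies
= 46 / 577
= 0.0797


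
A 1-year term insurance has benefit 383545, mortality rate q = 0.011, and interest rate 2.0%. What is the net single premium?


NSP = benefit * q * v
v = 1/(1+i) = 0.980392
NSP = 383545 * 0.011 * 0.980392
= 4136.2696


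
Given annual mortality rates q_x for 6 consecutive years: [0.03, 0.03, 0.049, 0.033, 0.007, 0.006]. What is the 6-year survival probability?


p_k = 1 - q_k for each year
Survival = product of (1 - q_k)
= 0.97 * 0.97 * 0.951 * 0.967 * 0.993 * 0.994
= 0.8541


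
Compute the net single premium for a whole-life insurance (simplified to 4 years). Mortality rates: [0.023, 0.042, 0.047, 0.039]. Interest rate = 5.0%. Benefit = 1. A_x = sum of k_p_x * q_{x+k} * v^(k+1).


v = 0.952381
Year 0: k_p_x=1.0, q=0.023, term=0.021905
Year 1: k_p_x=0.977, q=0.042, term=0.037219
Year 2: k_p_x=0.935966, q=0.047, term=0.038001
Year 3: k_p_x=0.891976, q=0.039, term=0.028619
A_x = 0.1257


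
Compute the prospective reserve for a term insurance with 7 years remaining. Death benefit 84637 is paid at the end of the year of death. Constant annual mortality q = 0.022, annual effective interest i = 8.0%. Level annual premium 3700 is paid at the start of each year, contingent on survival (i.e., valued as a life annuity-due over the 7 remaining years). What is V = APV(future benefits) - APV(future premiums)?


v = 1/(1+i) = 0.925926
APV(future benefits) per unit = sum_{k=0}^{6} k_p_x * q * v^(k+1) = 0.107983
APV(future benefits) = 84637 * 0.107983 = 9139.3719
Life annuity-due factor ä_{x:7} = sum_{k=0}^{6} k_p_x * v^k = 5.300992
APV(future premiums) = 3700 * 5.300992 = 19613.6711
V = 9139.3719 - 19613.6711
= -10474.2992


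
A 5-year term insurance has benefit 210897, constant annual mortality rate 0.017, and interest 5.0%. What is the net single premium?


NSP = benefit * sum_{k=0}^{n-1} k_p_x * q * v^(k+1)
With constant q=0.017, v=0.952381
Sum = 0.07126
NSP = 210897 * 0.07126
= 15028.4721


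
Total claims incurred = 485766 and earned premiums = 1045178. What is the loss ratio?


Loss ratio = claims / premiums
= 485766 / 1045178
= 0.4648


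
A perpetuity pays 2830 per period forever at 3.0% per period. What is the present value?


PV = PMT / i
= 2830 / 0.03
= 94333.3333


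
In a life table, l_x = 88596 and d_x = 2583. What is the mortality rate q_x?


q_x = d_x / l_x
= 2583 / 88596
= 0.0292


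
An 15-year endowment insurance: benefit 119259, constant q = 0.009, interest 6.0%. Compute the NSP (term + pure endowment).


Term component = 9887.8927
Pure endowment = 15_p_x * v^15 * benefit = 0.873182 * 0.417265 * 119259 = 43451.823
NSP = 53339.7156


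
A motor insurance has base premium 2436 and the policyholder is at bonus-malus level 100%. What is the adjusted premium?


adjusted = base * BM_level / 100
= 2436 * 100 / 100
= 2436 * 1.0
= 2436.0


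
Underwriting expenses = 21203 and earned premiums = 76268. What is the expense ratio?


Expense ratio = expenses / premiums
= 21203 / 76268
= 0.278


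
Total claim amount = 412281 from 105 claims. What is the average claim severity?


severity = total / number
= 412281 / 105
= 3926.4857


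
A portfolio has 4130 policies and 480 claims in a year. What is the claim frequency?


frequency = claims / policies
= 480 / 4130
= 0.1162


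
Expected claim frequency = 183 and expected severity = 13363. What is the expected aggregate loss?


E[S] = E[N] * E[X]
= 183 * 13363
= 2.4454e+06


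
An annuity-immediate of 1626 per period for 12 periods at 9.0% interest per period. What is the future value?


FV = PMT * ((1+i)^n - 1) / i
= 1626 * ((1.09)^12 - 1) / 0.09
= 1626 * (2.812665 - 1) / 0.09
= 32748.8104


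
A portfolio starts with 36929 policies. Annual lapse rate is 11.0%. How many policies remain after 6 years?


remaining = initial * (1 - lapse)^years
= 36929 * (1 - 0.11)^6
= 36929 * 0.496981
= 18353.0221


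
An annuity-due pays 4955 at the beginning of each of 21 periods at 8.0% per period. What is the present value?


PV_due = PMT * (1-(1+i)^(-n))/i * (1+i)
PV_immediate = 49633.2596
PV_due = 49633.2596 * 1.08
= 53603.9204


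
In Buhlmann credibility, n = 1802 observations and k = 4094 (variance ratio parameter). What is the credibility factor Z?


Z = n / (n + k)
= 1802 / (1802 + 4094)
= 1802 / 5896
= 0.3056


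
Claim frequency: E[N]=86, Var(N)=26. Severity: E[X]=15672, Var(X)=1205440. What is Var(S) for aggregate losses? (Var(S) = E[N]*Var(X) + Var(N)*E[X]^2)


Var(S) = E[N]*Var(X) + Var(N)*E[X]^2
= 86*1205440 + 26*15672^2
= 103667840 + 6385901184
= 6.4896e+09


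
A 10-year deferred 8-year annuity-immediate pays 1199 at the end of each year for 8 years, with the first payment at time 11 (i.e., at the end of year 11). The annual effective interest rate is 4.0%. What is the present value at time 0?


PV at time 10 of the 8-year annuity-immediate:
a_n = 1199 * (1-(1+0.04)^(-8))/0.04 = 8072.5611
Discount back 10 years to time 0:
PV = 8072.5611 * (1+0.04)^(-10)
= 8072.5611 * 0.675564
= 5453.533


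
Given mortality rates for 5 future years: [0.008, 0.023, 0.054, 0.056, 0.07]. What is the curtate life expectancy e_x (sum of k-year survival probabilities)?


e_x = sum_{k=1}^{n} k_p_x
k_p_x values:
  1_p_x = 0.992
  2_p_x = 0.969184
  3_p_x = 0.916848
  4_p_x = 0.865505
  5_p_x = 0.804919
e_x = 4.5485


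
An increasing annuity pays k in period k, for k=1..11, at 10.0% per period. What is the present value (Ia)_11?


(Ia)_n = sum_{k=1}^{n} k * v^k, v = 1/(1+i)
v = 0.909091
Sum computed term by term:
(Ia)_11 = 32.8913


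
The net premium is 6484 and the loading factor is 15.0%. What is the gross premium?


Gross = net * (1 + loading)
= 6484 * (1 + 0.15)
= 6484 * 1.15
= 7456.6


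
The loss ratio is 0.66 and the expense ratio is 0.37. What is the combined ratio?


Combined ratio = loss ratio + expense ratio
= 0.66 + 0.37
= 1.03


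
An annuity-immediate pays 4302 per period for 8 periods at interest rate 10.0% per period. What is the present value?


PV = PMT * (1 - (1+i)^(-n)) / i
= 4302 * (1 - (1+0.1)^(-8)) / 0.1
= 4302 * (1 - 0.466507) / 0.1
= 4302 * 5.334926
= 22950.8525


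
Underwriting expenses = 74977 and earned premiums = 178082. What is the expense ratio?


Expense ratio = expenses / premiums
= 74977 / 178082
= 0.421


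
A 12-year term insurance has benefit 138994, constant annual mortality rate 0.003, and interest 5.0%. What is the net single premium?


NSP = benefit * sum_{k=0}^{n-1} k_p_x * q * v^(k+1)
With constant q=0.003, v=0.952381
Sum = 0.026201
NSP = 138994 * 0.026201
= 3641.7576


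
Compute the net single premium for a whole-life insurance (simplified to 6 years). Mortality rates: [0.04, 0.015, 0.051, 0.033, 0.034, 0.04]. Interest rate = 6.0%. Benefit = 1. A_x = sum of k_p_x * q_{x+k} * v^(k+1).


v = 0.943396
Year 0: k_p_x=1.0, q=0.04, term=0.037736
Year 1: k_p_x=0.96, q=0.015, term=0.012816
Year 2: k_p_x=0.9456, q=0.051, term=0.040491
Year 3: k_p_x=0.897374, q=0.033, term=0.023457
Year 4: k_p_x=0.867761, q=0.034, term=0.022047
Year 5: k_p_x=0.838257, q=0.04, term=0.023638
A_x = 0.1602


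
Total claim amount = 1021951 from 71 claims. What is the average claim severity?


severity = total / number
= 1021951 / 71
= 14393.6761


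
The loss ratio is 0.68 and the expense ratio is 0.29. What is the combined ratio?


Combined ratio = loss ratio + expense ratio
= 0.68 + 0.29
= 0.97


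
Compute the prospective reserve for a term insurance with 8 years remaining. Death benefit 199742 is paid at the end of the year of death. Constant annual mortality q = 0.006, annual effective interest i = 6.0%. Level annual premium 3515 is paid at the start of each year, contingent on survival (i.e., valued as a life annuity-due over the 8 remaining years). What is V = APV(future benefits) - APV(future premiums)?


v = 1/(1+i) = 0.943396
APV(future benefits) per unit = sum_{k=0}^{7} k_p_x * q * v^(k+1) = 0.036553
APV(future benefits) = 199742 * 0.036553 = 7301.088
Life annuity-due factor ä_{x:8} = sum_{k=0}^{7} k_p_x * v^k = 6.457625
APV(future premiums) = 3515 * 6.457625 = 22698.5511
V = 7301.088 - 22698.5511
= -15397.463


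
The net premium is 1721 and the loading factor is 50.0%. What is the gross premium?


Gross = net * (1 + loading)
= 1721 * (1 + 0.5)
= 1721 * 1.5
= 2581.5


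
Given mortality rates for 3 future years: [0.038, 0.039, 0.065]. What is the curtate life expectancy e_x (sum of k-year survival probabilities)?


e_x = sum_{k=1}^{n} k_p_x
k_p_x values:
  1_p_x = 0.962
  2_p_x = 0.924482
  3_p_x = 0.864391
e_x = 2.7509


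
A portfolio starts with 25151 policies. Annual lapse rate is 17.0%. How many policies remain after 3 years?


remaining = initial * (1 - lapse)^years
= 25151 * (1 - 0.17)^3
= 25151 * 0.571787
= 14381.0148


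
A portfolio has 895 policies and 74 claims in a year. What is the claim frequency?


frequency = claims / policies
= 74 / 895
= 0.0827


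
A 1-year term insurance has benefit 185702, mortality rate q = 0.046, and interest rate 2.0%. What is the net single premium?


NSP = benefit * q * v
v = 1/(1+i) = 0.980392
NSP = 185702 * 0.046 * 0.980392
= 8374.7961


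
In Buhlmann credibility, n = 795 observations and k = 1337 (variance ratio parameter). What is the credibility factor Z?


Z = n / (n + k)
= 795 / (795 + 1337)
= 795 / 2132
= 0.3729


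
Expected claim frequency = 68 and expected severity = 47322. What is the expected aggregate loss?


E[S] = E[N] * E[X]
= 68 * 47322
= 3.2179e+06


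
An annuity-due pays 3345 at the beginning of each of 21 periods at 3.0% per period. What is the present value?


PV_due = PMT * (1-(1+i)^(-n))/i * (1+i)
PV_immediate = 51563.2557
PV_due = 51563.2557 * 1.03
= 53110.1534


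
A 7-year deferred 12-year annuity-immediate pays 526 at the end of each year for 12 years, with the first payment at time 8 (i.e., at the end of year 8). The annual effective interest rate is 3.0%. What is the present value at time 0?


PV at time 7 of the 12-year annuity-immediate:
a_n = 526 * (1-(1+0.03)^(-12))/0.03 = 5235.8061
Discount back 7 years to time 0:
PV = 5235.8061 * (1+0.03)^(-7)
= 5235.8061 * 0.813092
= 4257.1895


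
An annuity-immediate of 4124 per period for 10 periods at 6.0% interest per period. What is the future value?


FV = PMT * ((1+i)^n - 1) / i
= 4124 * ((1.06)^10 - 1) / 0.06
= 4124 * (1.790848 - 1) / 0.06
= 54357.5983


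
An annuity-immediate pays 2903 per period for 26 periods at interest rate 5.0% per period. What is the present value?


PV = PMT * (1 - (1+i)^(-n)) / i
= 2903 * (1 - (1+0.05)^(-26)) / 0.05
= 2903 * (1 - 0.281241) / 0.05
= 2903 * 14.375185
= 41731.1629


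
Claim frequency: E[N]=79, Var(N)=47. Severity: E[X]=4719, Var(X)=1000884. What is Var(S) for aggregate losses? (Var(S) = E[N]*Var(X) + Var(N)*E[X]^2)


Var(S) = E[N]*Var(X) + Var(N)*E[X]^2
= 79*1000884 + 47*4719^2
= 79069836 + 1046641167
= 1.1257e+09


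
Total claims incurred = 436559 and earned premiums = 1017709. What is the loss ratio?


Loss ratio = claims / premiums
= 436559 / 1017709
= 0.429


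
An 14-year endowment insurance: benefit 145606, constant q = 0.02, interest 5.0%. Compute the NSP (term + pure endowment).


Term component = 25766.4214
Pure endowment = 14_p_x * v^14 * benefit = 0.753642 * 0.505068 * 145606 = 55423.525
NSP = 81189.9464


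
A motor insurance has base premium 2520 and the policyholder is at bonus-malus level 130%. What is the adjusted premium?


adjusted = base * BM_level / 100
= 2520 * 130 / 100
= 2520 * 1.3
= 3276.0


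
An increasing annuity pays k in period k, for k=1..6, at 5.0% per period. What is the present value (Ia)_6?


(Ia)_n = sum_{k=1}^{n} k * v^k, v = 1/(1+i)
v = 0.952381
Sum computed term by term:
(Ia)_6 = 17.0437


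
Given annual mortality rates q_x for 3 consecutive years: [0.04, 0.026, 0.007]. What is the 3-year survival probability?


p_k = 1 - q_k for each year
Survival = product of (1 - q_k)
= 0.96 * 0.974 * 0.993
= 0.9285


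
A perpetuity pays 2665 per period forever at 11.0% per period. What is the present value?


PV = PMT / i
= 2665 / 0.11
= 24227.2727


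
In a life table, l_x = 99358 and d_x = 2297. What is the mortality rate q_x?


q_x = d_x / l_x
= 2297 / 99358
= 0.0231


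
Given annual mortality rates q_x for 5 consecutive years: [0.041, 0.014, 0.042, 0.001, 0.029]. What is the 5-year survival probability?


p_k = 1 - q_k for each year
Survival = product of (1 - q_k)
= 0.959 * 0.986 * 0.958 * 0.999 * 0.971
= 0.8787


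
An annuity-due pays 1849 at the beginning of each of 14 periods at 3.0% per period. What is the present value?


PV_due = PMT * (1-(1+i)^(-n))/i * (1+i)
PV_immediate = 20886.4392
PV_due = 20886.4392 * 1.03
= 21513.0324


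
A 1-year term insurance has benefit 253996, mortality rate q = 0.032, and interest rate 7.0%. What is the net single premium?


NSP = benefit * q * v
v = 1/(1+i) = 0.934579
NSP = 253996 * 0.032 * 0.934579
= 7596.1421


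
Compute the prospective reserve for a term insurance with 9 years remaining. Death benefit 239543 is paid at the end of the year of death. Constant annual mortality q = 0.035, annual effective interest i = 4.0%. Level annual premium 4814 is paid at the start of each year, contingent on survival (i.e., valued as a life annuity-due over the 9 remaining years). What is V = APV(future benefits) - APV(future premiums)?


v = 1/(1+i) = 0.961538
APV(future benefits) per unit = sum_{k=0}^{8} k_p_x * q * v^(k+1) = 0.228735
APV(future benefits) = 239543 * 0.228735 = 54791.8287
Life annuity-due factor ä_{x:9} = sum_{k=0}^{8} k_p_x * v^k = 6.796692
APV(future premiums) = 4814 * 6.796692 = 32719.2765
V = 54791.8287 - 32719.2765
= 22072.5522


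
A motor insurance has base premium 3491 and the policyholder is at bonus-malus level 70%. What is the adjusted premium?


adjusted = base * BM_level / 100
= 3491 * 70 / 100
= 3491 * 0.7
= 2443.7


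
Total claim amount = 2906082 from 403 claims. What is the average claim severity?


severity = total / number
= 2906082 / 403
= 7211.1216


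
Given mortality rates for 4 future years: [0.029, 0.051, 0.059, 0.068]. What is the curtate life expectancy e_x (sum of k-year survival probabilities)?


e_x = sum_{k=1}^{n} k_p_x
k_p_x values:
  1_p_x = 0.971
  2_p_x = 0.921479
  3_p_x = 0.867112
  4_p_x = 0.808148
e_x = 3.5677


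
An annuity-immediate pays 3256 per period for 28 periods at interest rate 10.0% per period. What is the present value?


PV = PMT * (1 - (1+i)^(-n)) / i
= 3256 * (1 - (1+0.1)^(-28)) / 0.1
= 3256 * (1 - 0.069343) / 0.1
= 3256 * 9.306567
= 30302.1805


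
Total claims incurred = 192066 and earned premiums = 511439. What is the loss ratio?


Loss ratio = claims / premiums
= 192066 / 511439
= 0.3755


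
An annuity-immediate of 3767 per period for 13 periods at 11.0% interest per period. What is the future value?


FV = PMT * ((1+i)^n - 1) / i
= 3767 * ((1.11)^13 - 1) / 0.11
= 3767 * (3.88328 - 1) / 0.11
= 98739.2398


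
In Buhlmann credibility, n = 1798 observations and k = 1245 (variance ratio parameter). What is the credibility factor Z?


Z = n / (n + k)
= 1798 / (1798 + 1245)
= 1798 / 3043
= 0.5909


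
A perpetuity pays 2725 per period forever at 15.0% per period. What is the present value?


PV = PMT / i
= 2725 / 0.15
= 18166.6667


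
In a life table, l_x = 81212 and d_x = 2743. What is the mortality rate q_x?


q_x = d_x / l_x
= 2743 / 81212
= 0.0338


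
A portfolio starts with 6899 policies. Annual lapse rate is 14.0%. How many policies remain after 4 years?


remaining = initial * (1 - lapse)^years
= 6899 * (1 - 0.14)^4
= 6899 * 0.547008
= 3773.8093


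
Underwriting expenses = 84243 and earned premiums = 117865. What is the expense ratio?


Expense ratio = expenses / premiums
= 84243 / 117865
= 0.7147


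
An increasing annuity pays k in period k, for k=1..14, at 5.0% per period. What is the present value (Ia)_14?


(Ia)_n = sum_{k=1}^{n} k * v^k, v = 1/(1+i)
v = 0.952381
Sum computed term by term:
(Ia)_14 = 66.4524


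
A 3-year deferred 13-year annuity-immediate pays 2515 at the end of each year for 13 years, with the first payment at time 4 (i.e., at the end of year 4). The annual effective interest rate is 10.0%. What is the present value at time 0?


PV at time 3 of the 13-year annuity-immediate:
a_n = 2515 * (1-(1+0.1)^(-13))/0.1 = 17864.9408
Discount back 3 years to time 0:
PV = 17864.9408 * (1+0.1)^(-3)
= 17864.9408 * 0.751315
= 13422.1945


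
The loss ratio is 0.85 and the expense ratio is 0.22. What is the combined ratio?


Combined ratio = loss ratio + expense ratio
= 0.85 + 0.22
= 1.07


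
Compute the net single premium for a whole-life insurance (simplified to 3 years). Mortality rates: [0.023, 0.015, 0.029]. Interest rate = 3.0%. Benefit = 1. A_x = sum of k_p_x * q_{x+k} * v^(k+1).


v = 0.970874
Year 0: k_p_x=1.0, q=0.023, term=0.02233
Year 1: k_p_x=0.977, q=0.015, term=0.013814
Year 2: k_p_x=0.962345, q=0.029, term=0.02554
A_x = 0.0617


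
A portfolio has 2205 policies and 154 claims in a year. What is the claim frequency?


frequency = claims / policies
= 154 / 2205
= 0.0698


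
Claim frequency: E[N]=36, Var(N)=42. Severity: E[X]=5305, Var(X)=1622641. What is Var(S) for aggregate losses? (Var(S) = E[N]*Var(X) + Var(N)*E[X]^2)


Var(S) = E[N]*Var(X) + Var(N)*E[X]^2
= 36*1622641 + 42*5305^2
= 58415076 + 1182007050
= 1.2404e+09


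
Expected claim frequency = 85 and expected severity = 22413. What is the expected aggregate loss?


E[S] = E[N] * E[X]
= 85 * 22413
= 1.9051e+06


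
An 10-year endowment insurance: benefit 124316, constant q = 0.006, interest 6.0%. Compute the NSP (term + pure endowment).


Term component = 5359.3603
Pure endowment = 10_p_x * v^10 * benefit = 0.941594 * 0.558395 * 124316 = 65363.0364
NSP = 70722.3968


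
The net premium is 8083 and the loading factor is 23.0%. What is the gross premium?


Gross = net * (1 + loading)
= 8083 * (1 + 0.23)
= 8083 * 1.23
= 9942.09


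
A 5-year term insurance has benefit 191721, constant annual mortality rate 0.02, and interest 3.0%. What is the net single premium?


NSP = benefit * sum_{k=0}^{n-1} k_p_x * q * v^(k+1)
With constant q=0.02, v=0.970874
Sum = 0.088108
NSP = 191721 * 0.088108
= 16892.1524


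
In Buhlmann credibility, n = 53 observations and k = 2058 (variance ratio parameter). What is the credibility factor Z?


Z = n / (n + k)
= 53 / (53 + 2058)
= 53 / 2111
= 0.0251


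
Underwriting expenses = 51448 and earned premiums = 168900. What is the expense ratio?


Expense ratio = expenses / premiums
= 51448 / 168900
= 0.3046


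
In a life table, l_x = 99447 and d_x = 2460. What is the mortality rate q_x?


q_x = d_x / l_x
= 2460 / 99447
= 0.0247


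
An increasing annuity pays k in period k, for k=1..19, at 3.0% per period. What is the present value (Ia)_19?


(Ia)_n = sum_{k=1}^{n} k * v^k, v = 1/(1+i)
v = 0.970874
Sum computed term by term:
(Ia)_19 = 130.6026


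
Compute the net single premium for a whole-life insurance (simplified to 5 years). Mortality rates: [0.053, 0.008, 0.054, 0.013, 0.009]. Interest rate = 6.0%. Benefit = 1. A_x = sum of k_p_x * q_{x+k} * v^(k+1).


v = 0.943396
Year 0: k_p_x=1.0, q=0.053, term=0.05
Year 1: k_p_x=0.947, q=0.008, term=0.006743
Year 2: k_p_x=0.939424, q=0.054, term=0.042593
Year 3: k_p_x=0.888695, q=0.013, term=0.009151
Year 4: k_p_x=0.877142, q=0.009, term=0.005899
A_x = 0.1144


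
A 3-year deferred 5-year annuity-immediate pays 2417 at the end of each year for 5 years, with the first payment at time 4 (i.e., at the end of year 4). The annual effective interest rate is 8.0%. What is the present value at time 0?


PV at time 3 of the 5-year annuity-immediate:
a_n = 2417 * (1-(1+0.08)^(-5))/0.08 = 9650.3802
Discount back 3 years to time 0:
PV = 9650.3802 * (1+0.08)^(-3)
= 9650.3802 * 0.793832
= 7660.7829


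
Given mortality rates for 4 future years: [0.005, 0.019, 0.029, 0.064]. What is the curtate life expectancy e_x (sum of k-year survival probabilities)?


e_x = sum_{k=1}^{n} k_p_x
k_p_x values:
  1_p_x = 0.995
  2_p_x = 0.976095
  3_p_x = 0.947788
  4_p_x = 0.88713
e_x = 3.806


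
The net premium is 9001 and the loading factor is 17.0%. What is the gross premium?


Gross = net * (1 + loading)
= 9001 * (1 + 0.17)
= 9001 * 1.17
= 10531.17


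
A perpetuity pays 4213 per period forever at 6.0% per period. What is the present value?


PV = PMT / i
= 4213 / 0.06
= 70216.6667


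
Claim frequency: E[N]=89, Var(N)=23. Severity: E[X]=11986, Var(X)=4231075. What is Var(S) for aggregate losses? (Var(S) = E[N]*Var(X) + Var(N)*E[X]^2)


Var(S) = E[N]*Var(X) + Var(N)*E[X]^2
= 89*4231075 + 23*11986^2
= 376565675 + 3304276508
= 3.6808e+09


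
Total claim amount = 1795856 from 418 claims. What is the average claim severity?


severity = total / number
= 1795856 / 418
= 4296.3062


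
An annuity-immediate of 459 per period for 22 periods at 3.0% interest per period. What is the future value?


FV = PMT * ((1+i)^n - 1) / i
= 459 * ((1.03)^22 - 1) / 0.03
= 459 * (1.916103 - 1) / 0.03
= 14016.3822


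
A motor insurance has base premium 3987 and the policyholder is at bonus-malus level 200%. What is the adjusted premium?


adjusted = base * BM_level / 100
= 3987 * 200 / 100
= 3987 * 2.0
= 7974.0


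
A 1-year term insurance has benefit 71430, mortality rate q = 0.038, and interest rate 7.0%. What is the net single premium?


NSP = benefit * q * v
v = 1/(1+i) = 0.934579
NSP = 71430 * 0.038 * 0.934579
= 2536.7664


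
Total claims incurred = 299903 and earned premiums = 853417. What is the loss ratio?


Loss ratio = claims / premiums
= 299903 / 853417
= 0.3514


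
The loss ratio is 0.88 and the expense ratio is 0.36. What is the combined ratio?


Combined ratio = loss ratio + expense ratio
= 0.88 + 0.36
= 1.24


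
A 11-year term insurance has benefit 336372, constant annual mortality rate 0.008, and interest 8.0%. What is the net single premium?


NSP = benefit * sum_{k=0}^{n-1} k_p_x * q * v^(k+1)
With constant q=0.008, v=0.925926
Sum = 0.055217
NSP = 336372 * 0.055217
= 18573.3862


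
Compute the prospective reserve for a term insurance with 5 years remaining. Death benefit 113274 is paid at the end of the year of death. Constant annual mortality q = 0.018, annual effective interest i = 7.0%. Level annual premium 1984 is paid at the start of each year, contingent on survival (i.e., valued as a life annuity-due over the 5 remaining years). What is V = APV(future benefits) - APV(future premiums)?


v = 1/(1+i) = 0.934579
APV(future benefits) per unit = sum_{k=0}^{4} k_p_x * q * v^(k+1) = 0.071369
APV(future benefits) = 113274 * 0.071369 = 8084.2196
Life annuity-due factor ä_{x:5} = sum_{k=0}^{4} k_p_x * v^k = 4.242474
APV(future premiums) = 1984 * 4.242474 = 8417.0675
V = 8084.2196 - 8417.0675
= -332.8478


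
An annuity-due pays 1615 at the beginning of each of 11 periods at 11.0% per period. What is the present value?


PV_due = PMT * (1-(1+i)^(-n))/i * (1+i)
PV_immediate = 10023.5223
PV_due = 10023.5223 * 1.11
= 11126.1097


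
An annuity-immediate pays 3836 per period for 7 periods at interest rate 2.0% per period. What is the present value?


PV = PMT * (1 - (1+i)^(-n)) / i
= 3836 * (1 - (1+0.02)^(-7)) / 0.02
= 3836 * (1 - 0.87056) / 0.02
= 3836 * 6.471991
= 24826.5577


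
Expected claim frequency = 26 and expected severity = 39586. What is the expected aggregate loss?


E[S] = E[N] * E[X]
= 26 * 39586
= 1.0292e+06


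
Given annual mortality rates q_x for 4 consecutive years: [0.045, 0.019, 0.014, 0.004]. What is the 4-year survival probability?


p_k = 1 - q_k for each year
Survival = product of (1 - q_k)
= 0.955 * 0.981 * 0.986 * 0.996
= 0.92


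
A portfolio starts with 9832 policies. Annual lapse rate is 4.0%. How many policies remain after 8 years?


remaining = initial * (1 - lapse)^years
= 9832 * (1 - 0.04)^8
= 9832 * 0.72139
= 7092.7023


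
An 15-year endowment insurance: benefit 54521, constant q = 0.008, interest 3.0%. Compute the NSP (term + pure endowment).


Term component = 4946.9965
Pure endowment = 15_p_x * v^15 * benefit = 0.886493 * 0.641862 * 54521 = 31022.7665
NSP = 35969.7631
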